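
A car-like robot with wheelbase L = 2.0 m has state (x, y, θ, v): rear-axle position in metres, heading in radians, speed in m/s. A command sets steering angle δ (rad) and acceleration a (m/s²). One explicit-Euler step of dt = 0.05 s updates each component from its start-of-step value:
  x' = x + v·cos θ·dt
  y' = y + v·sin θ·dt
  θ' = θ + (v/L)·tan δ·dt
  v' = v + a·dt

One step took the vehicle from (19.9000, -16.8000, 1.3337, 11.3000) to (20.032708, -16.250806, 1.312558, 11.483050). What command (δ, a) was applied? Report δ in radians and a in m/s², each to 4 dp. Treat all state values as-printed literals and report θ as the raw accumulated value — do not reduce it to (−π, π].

a = (v'−v)/dt = (0.183050)/0.05 = 3.6610
Δθ = θ'−θ = -0.021142;  (v·dt/L) = 11.3000·0.05/2.0 = 0.282500
tan δ = Δθ·L/(v·dt) = -0.074839  →  δ = -0.0747

δ = -0.0747, a = 3.6610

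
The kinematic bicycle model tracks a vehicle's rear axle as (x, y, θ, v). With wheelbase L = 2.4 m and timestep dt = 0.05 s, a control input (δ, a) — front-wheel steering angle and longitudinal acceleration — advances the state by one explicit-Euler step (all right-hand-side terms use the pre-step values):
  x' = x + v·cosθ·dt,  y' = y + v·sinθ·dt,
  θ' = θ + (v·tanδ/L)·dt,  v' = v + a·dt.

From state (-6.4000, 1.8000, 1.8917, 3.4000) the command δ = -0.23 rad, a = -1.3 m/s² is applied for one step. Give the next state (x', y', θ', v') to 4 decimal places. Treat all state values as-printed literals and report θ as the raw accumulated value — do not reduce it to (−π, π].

(-6.4536, 1.9613, 1.8751, 3.3350)

x' = -6.4000 + 3.4000·cos(1.8917)·0.05 = -6.4536
y' = 1.8000 + 3.4000·sin(1.8917)·0.05 = 1.9613
θ' = 1.8917 + (3.4000/2.4)·tan(-0.23)·0.05 = 1.8751
v' = 3.4000 − 1.3000·0.05 = 3.3350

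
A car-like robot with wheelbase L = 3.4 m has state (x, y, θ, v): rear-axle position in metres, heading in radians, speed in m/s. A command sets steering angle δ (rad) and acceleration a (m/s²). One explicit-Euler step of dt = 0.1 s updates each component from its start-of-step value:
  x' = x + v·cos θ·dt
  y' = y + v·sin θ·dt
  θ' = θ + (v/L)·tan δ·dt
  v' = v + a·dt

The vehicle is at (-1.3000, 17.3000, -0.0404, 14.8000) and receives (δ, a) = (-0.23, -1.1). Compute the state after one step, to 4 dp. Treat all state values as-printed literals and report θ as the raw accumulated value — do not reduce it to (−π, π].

x' = -1.3000 + 14.8000·cos(-0.0404)·0.1 = 0.1788
y' = 17.3000 + 14.8000·sin(-0.0404)·0.1 = 17.2402
θ' = -0.0404 + (14.8000/3.4)·tan(-0.23)·0.1 = -0.1423
v' = 14.8000 − 1.1000·0.1 = 14.6900

(0.1788, 17.2402, -0.1423, 14.6900)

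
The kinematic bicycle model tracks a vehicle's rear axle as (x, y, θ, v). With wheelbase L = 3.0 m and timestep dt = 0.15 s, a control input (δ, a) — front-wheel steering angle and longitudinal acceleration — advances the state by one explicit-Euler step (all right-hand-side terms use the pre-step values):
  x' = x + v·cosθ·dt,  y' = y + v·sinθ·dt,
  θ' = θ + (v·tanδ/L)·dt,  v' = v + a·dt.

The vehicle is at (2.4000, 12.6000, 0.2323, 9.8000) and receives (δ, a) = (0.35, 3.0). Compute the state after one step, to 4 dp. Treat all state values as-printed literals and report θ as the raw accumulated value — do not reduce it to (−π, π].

(3.8305, 12.9384, 0.4112, 10.2500)

x' = 2.4000 + 9.8000·cos(0.2323)·0.15 = 3.8305
y' = 12.6000 + 9.8000·sin(0.2323)·0.15 = 12.9384
θ' = 0.2323 + (9.8000/3.0)·tan(0.35)·0.15 = 0.4112
v' = 9.8000 + 3.0000·0.15 = 10.2500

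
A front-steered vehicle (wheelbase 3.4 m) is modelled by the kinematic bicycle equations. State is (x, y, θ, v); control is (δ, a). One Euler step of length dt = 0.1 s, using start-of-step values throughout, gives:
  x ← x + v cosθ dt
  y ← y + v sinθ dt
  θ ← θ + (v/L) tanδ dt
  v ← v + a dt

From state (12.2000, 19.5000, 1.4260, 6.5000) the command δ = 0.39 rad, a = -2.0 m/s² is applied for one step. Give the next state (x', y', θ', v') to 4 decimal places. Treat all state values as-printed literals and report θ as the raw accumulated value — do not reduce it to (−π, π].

x' = 12.2000 + 6.5000·cos(1.4260)·0.1 = 12.2938
y' = 19.5000 + 6.5000·sin(1.4260)·0.1 = 20.1432
θ' = 1.4260 + (6.5000/3.4)·tan(0.39)·0.1 = 1.5046
v' = 6.5000 − 2.0000·0.1 = 6.3000

(12.2938, 20.1432, 1.5046, 6.3000)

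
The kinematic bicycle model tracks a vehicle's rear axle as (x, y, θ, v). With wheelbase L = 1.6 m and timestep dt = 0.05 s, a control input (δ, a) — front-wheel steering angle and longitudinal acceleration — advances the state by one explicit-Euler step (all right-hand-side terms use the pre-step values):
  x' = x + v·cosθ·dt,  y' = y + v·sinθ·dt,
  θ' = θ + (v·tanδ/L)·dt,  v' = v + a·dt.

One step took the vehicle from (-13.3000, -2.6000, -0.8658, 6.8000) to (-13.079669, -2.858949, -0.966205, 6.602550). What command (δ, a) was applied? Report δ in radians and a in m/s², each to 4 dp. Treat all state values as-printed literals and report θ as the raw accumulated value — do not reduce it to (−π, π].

δ = -0.4414, a = -3.9490

a = (v'−v)/dt = (-0.197450)/0.05 = -3.9490
Δθ = θ'−θ = -0.100405;  (v·dt/L) = 6.8000·0.05/1.6 = 0.212500
tan δ = Δθ·L/(v·dt) = -0.472494  →  δ = -0.4414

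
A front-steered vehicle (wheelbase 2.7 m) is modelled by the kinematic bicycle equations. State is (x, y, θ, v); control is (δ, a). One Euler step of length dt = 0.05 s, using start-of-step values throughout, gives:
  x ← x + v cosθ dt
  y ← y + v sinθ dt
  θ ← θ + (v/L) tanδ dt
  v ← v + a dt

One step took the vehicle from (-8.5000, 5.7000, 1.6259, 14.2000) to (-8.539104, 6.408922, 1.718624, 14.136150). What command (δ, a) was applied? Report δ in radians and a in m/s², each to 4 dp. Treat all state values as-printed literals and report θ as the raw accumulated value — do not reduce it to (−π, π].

a = (v'−v)/dt = (-0.063850)/0.05 = -1.2770
Δθ = θ'−θ = 0.092724;  (v·dt/L) = 14.2000·0.05/2.7 = 0.262963
tan δ = Δθ·L/(v·dt) = 0.352612  →  δ = 0.3390

δ = 0.3390, a = -1.2770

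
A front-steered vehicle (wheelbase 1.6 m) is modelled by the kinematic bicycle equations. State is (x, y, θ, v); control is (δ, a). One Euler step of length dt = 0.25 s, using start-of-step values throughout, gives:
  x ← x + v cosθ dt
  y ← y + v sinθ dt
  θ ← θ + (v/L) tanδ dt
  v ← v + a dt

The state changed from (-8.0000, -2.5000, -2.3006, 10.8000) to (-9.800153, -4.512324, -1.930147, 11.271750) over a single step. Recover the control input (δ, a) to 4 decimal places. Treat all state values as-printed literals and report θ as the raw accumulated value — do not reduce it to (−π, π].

δ = 0.2161, a = 1.8870

a = (v'−v)/dt = (0.471750)/0.25 = 1.8870
Δθ = θ'−θ = 0.370453;  (v·dt/L) = 10.8000·0.25/1.6 = 1.687500
tan δ = Δθ·L/(v·dt) = 0.219528  →  δ = 0.2161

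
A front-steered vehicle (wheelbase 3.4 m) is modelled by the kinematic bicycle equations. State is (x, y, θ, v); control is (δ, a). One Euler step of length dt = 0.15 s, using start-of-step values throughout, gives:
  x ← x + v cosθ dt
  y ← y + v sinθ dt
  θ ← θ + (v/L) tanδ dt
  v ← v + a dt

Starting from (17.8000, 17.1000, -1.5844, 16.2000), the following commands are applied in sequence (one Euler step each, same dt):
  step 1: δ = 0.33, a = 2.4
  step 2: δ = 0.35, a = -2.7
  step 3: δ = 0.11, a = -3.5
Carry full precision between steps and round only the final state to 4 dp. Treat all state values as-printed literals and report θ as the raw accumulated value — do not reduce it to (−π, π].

after step 1 (δ=0.33, a=2.4): (17.766944, 14.670225, -1.339595, 16.560000)
after step 2 (δ=0.35, a=-2.7): (18.336144, 12.252319, -1.072910, 16.155000)
after step 3 (δ=0.11, a=-3.5): (19.493415, 10.123267, -0.994193, 15.630000)

(19.4934, 10.1233, -0.9942, 15.6300)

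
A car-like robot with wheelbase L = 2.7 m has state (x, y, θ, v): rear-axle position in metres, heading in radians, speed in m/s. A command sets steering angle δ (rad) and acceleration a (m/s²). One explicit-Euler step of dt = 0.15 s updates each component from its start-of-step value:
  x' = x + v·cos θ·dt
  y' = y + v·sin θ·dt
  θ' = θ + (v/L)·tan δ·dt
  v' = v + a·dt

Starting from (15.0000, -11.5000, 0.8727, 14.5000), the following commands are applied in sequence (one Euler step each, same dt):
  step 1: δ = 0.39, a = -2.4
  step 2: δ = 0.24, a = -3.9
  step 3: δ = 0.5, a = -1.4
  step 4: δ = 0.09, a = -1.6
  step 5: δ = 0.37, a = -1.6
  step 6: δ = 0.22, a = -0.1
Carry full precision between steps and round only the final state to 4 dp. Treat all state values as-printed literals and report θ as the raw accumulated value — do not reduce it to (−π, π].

after step 1 (δ=0.39, a=-2.4): (16.398004, -9.833804, 1.203828, 14.140000)
after step 2 (δ=0.24, a=-3.9): (17.158993, -7.854022, 1.396066, 13.555000)
after step 3 (δ=0.5, a=-1.4): (17.512458, -5.851731, 1.807462, 13.345000)
after step 4 (δ=0.09, a=-1.6): (17.043122, -3.905780, 1.874368, 13.105000)
after step 5 (δ=0.37, a=-1.6): (16.455499, -2.029914, 2.156754, 12.865000)
after step 6 (δ=0.22, a=-0.1): (15.388352, -0.422079, 2.316580, 12.850000)

(15.3884, -0.4221, 2.3166, 12.8500)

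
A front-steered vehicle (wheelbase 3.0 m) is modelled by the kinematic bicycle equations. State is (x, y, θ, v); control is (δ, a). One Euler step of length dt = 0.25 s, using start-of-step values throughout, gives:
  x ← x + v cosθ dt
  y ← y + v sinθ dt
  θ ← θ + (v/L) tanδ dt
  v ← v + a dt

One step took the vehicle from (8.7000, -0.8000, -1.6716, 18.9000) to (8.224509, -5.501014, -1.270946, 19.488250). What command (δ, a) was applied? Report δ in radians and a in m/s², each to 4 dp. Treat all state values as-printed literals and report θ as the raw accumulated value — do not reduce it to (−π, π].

a = (v'−v)/dt = (0.588250)/0.25 = 2.3530
Δθ = θ'−θ = 0.400654;  (v·dt/L) = 18.9000·0.25/3.0 = 1.575000
tan δ = Δθ·L/(v·dt) = 0.254383  →  δ = 0.2491

δ = 0.2491, a = 2.3530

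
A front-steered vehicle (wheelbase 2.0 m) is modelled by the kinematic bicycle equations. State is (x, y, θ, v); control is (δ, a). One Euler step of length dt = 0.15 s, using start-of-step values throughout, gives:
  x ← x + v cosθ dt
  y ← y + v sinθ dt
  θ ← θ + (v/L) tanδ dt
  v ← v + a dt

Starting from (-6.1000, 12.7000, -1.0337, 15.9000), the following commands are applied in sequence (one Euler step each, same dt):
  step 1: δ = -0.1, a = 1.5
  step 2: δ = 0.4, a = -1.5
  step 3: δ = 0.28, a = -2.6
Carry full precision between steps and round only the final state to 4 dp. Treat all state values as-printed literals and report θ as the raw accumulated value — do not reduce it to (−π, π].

(-1.9890, 7.0116, -0.2991, 15.5100)

after step 1 (δ=-0.1, a=1.5): (-4.879731, 10.650813, -1.153349, 16.125000)
after step 2 (δ=0.4, a=-1.5): (-3.899101, 8.439769, -0.642034, 15.900000)
after step 3 (δ=0.28, a=-2.6): (-1.989003, 7.011570, -0.299125, 15.510000)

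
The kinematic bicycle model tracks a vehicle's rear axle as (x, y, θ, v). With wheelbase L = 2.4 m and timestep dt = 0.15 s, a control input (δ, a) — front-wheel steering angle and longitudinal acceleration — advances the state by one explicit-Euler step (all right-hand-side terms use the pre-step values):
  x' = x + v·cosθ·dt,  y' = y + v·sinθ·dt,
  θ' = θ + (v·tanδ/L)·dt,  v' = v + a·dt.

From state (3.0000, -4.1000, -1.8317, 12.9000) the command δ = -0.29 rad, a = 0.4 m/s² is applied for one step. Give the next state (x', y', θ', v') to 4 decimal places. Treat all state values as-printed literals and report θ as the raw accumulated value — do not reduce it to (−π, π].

(2.5009, -5.9695, -2.0723, 12.9600)

x' = 3.0000 + 12.9000·cos(-1.8317)·0.15 = 2.5009
y' = -4.1000 + 12.9000·sin(-1.8317)·0.15 = -5.9695
θ' = -1.8317 + (12.9000/2.4)·tan(-0.29)·0.15 = -2.0723
v' = 12.9000 + 0.4000·0.15 = 12.9600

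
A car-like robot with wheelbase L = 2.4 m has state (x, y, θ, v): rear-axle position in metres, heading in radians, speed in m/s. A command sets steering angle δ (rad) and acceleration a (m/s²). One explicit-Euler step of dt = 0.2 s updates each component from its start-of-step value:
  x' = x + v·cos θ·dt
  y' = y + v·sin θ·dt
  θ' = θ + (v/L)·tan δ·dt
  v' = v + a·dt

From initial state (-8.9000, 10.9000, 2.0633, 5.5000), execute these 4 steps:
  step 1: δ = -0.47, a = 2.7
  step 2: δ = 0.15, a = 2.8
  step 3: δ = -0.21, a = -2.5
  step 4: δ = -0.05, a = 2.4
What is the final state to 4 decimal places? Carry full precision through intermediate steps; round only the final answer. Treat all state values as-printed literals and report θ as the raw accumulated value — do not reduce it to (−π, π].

after step 1 (δ=-0.47, a=2.7): (-9.420117, 11.869267, 1.830482, 6.040000)
after step 2 (δ=0.15, a=2.8): (-9.730304, 13.036764, 1.906554, 6.600000)
after step 3 (δ=-0.21, a=-2.5): (-10.165223, 14.283056, 1.789325, 6.100000)
after step 4 (δ=-0.05, a=2.4): (-10.429711, 15.474041, 1.763887, 6.580000)

(-10.4297, 15.4740, 1.7639, 6.5800)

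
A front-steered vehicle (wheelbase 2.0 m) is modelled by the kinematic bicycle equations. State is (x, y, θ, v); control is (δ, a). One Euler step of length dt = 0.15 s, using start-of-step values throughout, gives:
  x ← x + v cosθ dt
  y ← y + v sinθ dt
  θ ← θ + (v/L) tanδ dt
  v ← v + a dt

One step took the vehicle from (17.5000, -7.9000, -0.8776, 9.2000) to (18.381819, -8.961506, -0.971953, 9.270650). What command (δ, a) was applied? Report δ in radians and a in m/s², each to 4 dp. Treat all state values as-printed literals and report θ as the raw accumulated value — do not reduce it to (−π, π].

a = (v'−v)/dt = (0.070650)/0.15 = 0.4710
Δθ = θ'−θ = -0.094353;  (v·dt/L) = 9.2000·0.15/2.0 = 0.690000
tan δ = Δθ·L/(v·dt) = -0.136743  →  δ = -0.1359

δ = -0.1359, a = 0.4710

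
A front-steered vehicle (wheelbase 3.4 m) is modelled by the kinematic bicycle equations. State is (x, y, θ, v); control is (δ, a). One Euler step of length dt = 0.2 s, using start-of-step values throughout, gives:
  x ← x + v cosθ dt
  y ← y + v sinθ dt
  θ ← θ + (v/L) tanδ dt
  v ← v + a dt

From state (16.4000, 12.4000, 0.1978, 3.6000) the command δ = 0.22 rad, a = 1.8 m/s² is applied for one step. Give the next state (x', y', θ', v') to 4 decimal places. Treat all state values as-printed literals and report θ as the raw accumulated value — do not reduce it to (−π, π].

(17.1060, 12.5415, 0.2452, 3.9600)

x' = 16.4000 + 3.6000·cos(0.1978)·0.2 = 17.1060
y' = 12.4000 + 3.6000·sin(0.1978)·0.2 = 12.5415
θ' = 0.1978 + (3.6000/3.4)·tan(0.22)·0.2 = 0.2452
v' = 3.6000 + 1.8000·0.2 = 3.9600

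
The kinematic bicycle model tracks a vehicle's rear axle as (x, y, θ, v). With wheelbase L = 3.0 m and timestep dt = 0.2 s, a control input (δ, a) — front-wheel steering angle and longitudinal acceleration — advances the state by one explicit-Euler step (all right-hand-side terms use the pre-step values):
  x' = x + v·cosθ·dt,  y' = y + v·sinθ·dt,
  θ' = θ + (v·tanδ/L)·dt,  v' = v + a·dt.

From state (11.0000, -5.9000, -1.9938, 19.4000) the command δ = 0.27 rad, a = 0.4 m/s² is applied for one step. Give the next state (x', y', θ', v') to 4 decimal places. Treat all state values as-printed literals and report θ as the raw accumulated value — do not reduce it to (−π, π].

x' = 11.0000 + 19.4000·cos(-1.9938)·0.2 = 9.4073
y' = -5.9000 + 19.4000·sin(-1.9938)·0.2 = -9.4380
θ' = -1.9938 + (19.4000/3.0)·tan(0.27)·0.2 = -1.6359
v' = 19.4000 + 0.4000·0.2 = 19.4800

(9.4073, -9.4380, -1.6359, 19.4800)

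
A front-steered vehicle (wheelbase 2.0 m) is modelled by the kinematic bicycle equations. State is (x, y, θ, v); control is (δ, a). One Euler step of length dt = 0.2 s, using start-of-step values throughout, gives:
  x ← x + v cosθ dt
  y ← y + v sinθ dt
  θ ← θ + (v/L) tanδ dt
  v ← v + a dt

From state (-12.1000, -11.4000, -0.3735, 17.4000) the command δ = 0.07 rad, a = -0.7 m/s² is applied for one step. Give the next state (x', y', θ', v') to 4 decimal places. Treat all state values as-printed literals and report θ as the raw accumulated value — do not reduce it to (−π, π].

(-8.8599, -12.6698, -0.2515, 17.2600)

x' = -12.1000 + 17.4000·cos(-0.3735)·0.2 = -8.8599
y' = -11.4000 + 17.4000·sin(-0.3735)·0.2 = -12.6698
θ' = -0.3735 + (17.4000/2.0)·tan(0.07)·0.2 = -0.2515
v' = 17.4000 − 0.7000·0.2 = 17.2600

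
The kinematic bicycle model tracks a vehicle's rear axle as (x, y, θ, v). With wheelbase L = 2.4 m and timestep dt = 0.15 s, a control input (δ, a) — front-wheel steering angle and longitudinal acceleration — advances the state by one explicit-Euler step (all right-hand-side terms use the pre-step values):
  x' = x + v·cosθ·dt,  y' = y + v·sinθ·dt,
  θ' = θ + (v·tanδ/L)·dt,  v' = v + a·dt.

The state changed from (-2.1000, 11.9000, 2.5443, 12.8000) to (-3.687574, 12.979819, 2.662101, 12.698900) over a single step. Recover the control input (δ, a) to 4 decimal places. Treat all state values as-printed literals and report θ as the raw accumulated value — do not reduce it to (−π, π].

δ = 0.1462, a = -0.6740

a = (v'−v)/dt = (-0.101100)/0.15 = -0.6740
Δθ = θ'−θ = 0.117801;  (v·dt/L) = 12.8000·0.15/2.4 = 0.800000
tan δ = Δθ·L/(v·dt) = 0.147251  →  δ = 0.1462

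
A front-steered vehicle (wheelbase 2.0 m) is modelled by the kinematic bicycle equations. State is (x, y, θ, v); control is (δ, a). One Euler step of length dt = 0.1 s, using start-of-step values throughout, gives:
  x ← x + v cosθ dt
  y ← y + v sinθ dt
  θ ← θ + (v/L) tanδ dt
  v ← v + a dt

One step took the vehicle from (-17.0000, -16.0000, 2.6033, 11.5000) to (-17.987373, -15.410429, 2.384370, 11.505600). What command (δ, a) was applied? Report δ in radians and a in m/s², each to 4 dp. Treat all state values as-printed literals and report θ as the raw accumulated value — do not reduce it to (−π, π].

a = (v'−v)/dt = (0.005600)/0.1 = 0.0560
Δθ = θ'−θ = -0.218930;  (v·dt/L) = 11.5000·0.1/2.0 = 0.575000
tan δ = Δθ·L/(v·dt) = -0.380748  →  δ = -0.3638

δ = -0.3638, a = 0.0560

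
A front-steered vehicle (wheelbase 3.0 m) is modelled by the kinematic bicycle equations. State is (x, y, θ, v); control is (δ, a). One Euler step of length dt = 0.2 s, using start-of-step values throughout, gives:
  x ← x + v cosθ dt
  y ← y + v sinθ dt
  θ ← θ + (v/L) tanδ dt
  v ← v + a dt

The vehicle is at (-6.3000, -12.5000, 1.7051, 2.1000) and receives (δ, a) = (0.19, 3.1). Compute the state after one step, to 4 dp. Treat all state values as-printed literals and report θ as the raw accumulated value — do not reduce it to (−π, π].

(-6.3562, -12.0838, 1.7320, 2.7200)

x' = -6.3000 + 2.1000·cos(1.7051)·0.2 = -6.3562
y' = -12.5000 + 2.1000·sin(1.7051)·0.2 = -12.0838
θ' = 1.7051 + (2.1000/3.0)·tan(0.19)·0.2 = 1.7320
v' = 2.1000 + 3.1000·0.2 = 2.7200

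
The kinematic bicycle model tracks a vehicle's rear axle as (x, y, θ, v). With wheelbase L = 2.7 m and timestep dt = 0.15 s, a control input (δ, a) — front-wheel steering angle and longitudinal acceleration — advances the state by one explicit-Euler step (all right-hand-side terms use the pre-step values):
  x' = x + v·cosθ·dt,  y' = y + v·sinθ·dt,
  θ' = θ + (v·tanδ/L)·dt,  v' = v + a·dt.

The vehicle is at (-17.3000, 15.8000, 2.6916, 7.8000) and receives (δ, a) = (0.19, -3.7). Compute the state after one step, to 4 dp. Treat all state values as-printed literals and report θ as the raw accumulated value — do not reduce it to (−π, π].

(-18.3535, 16.3089, 2.7749, 7.2450)

x' = -17.3000 + 7.8000·cos(2.6916)·0.15 = -18.3535
y' = 15.8000 + 7.8000·sin(2.6916)·0.15 = 16.3089
θ' = 2.6916 + (7.8000/2.7)·tan(0.19)·0.15 = 2.7749
v' = 7.8000 − 3.7000·0.15 = 7.2450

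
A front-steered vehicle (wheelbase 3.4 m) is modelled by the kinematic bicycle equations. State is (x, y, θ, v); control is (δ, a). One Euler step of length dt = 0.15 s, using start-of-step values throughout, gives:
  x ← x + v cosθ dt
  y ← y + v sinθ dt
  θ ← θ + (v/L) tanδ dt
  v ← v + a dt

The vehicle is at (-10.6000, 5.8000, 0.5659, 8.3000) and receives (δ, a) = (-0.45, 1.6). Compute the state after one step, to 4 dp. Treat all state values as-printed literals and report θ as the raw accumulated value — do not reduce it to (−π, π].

(-9.5491, 6.4675, 0.3890, 8.5400)

x' = -10.6000 + 8.3000·cos(0.5659)·0.15 = -9.5491
y' = 5.8000 + 8.3000·sin(0.5659)·0.15 = 6.4675
θ' = 0.5659 + (8.3000/3.4)·tan(-0.45)·0.15 = 0.3890
v' = 8.3000 + 1.6000·0.15 = 8.5400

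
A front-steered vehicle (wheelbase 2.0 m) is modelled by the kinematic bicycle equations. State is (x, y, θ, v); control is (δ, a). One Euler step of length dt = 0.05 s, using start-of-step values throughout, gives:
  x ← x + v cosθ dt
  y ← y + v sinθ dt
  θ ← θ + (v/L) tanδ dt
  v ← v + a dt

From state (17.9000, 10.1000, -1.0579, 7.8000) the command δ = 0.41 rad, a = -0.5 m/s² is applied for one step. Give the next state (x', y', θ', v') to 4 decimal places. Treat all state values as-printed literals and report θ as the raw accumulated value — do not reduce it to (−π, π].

x' = 17.9000 + 7.8000·cos(-1.0579)·0.05 = 18.0914
y' = 10.1000 + 7.8000·sin(-1.0579)·0.05 = 9.7602
θ' = -1.0579 + (7.8000/2.0)·tan(0.41)·0.05 = -0.9731
v' = 7.8000 − 0.5000·0.05 = 7.7750

(18.0914, 9.7602, -0.9731, 7.7750)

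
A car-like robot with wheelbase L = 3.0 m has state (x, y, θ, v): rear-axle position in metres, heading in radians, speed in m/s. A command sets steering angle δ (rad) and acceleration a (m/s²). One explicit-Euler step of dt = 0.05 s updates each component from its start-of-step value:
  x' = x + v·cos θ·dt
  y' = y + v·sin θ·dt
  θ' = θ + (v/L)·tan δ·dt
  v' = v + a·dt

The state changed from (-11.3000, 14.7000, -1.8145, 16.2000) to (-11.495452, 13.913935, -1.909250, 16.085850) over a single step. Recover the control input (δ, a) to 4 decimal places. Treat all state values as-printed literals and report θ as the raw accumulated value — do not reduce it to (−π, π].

a = (v'−v)/dt = (-0.114150)/0.05 = -2.2830
Δθ = θ'−θ = -0.094750;  (v·dt/L) = 16.2000·0.05/3.0 = 0.270000
tan δ = Δθ·L/(v·dt) = -0.350926  →  δ = -0.3375

δ = -0.3375, a = -2.2830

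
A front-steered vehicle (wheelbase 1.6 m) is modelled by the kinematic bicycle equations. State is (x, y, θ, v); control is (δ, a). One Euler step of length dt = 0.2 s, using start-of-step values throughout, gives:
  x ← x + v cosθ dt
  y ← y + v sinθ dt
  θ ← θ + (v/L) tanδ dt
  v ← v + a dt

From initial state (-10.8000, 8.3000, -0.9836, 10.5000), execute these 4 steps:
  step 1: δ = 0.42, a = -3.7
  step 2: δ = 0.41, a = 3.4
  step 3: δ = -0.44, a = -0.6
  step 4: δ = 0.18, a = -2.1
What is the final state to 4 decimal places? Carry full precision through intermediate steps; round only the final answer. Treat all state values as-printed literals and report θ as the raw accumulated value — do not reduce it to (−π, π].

(-3.9379, 5.1166, -0.2469, 9.9000)

after step 1 (δ=0.42, a=-3.7): (-9.636539, 6.551756, -0.397474, 9.760000)
after step 2 (δ=0.41, a=3.4): (-7.836713, 5.796156, 0.132777, 10.440000)
after step 3 (δ=-0.44, a=-0.6): (-5.767091, 6.072579, -0.481592, 10.320000)
after step 4 (δ=0.18, a=-2.1): (-3.937853, 5.116554, -0.246851, 9.900000)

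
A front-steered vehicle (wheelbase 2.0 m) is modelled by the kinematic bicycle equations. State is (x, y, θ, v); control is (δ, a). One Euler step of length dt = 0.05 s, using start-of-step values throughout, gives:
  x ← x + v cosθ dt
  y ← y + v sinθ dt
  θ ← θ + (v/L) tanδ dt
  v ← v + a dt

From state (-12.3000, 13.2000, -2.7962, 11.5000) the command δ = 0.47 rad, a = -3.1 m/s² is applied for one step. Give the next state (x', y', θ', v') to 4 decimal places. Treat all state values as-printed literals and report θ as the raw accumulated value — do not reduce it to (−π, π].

x' = -12.3000 + 11.5000·cos(-2.7962)·0.05 = -12.8410
y' = 13.2000 + 11.5000·sin(-2.7962)·0.05 = 13.0053
θ' = -2.7962 + (11.5000/2.0)·tan(0.47)·0.05 = -2.6502
v' = 11.5000 − 3.1000·0.05 = 11.3450

(-12.8410, 13.0053, -2.6502, 11.3450)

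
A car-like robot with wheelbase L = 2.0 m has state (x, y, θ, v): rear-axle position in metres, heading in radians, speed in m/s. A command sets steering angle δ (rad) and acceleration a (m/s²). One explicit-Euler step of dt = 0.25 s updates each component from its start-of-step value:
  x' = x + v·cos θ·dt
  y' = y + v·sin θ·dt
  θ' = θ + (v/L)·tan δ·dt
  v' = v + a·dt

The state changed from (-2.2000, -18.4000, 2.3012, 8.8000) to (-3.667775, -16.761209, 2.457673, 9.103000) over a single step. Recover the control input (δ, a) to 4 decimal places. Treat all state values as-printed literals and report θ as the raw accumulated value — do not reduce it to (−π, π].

a = (v'−v)/dt = (0.303000)/0.25 = 1.2120
Δθ = θ'−θ = 0.156473;  (v·dt/L) = 8.8000·0.25/2.0 = 1.100000
tan δ = Δθ·L/(v·dt) = 0.142248  →  δ = 0.1413

δ = 0.1413, a = 1.2120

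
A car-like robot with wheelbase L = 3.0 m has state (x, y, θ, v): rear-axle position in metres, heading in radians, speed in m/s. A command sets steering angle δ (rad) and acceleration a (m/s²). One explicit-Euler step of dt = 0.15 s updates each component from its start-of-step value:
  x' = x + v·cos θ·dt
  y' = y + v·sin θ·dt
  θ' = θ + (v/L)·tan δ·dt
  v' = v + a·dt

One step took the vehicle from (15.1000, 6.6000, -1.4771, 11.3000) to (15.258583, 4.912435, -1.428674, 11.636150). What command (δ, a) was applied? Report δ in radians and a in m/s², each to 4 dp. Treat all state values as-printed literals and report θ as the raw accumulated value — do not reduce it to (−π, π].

δ = 0.0855, a = 2.2410

a = (v'−v)/dt = (0.336150)/0.15 = 2.2410
Δθ = θ'−θ = 0.048426;  (v·dt/L) = 11.3000·0.15/3.0 = 0.565000
tan δ = Δθ·L/(v·dt) = 0.085710  →  δ = 0.0855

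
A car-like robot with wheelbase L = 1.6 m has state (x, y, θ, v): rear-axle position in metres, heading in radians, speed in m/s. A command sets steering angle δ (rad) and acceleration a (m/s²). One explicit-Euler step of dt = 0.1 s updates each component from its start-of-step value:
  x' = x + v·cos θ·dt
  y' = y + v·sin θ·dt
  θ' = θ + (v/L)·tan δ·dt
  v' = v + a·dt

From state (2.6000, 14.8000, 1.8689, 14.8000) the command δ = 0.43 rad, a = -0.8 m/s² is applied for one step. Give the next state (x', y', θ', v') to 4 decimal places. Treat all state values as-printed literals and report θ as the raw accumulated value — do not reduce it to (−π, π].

(2.1653, 16.2147, 2.2931, 14.7200)

x' = 2.6000 + 14.8000·cos(1.8689)·0.1 = 2.1653
y' = 14.8000 + 14.8000·sin(1.8689)·0.1 = 16.2147
θ' = 1.8689 + (14.8000/1.6)·tan(0.43)·0.1 = 2.2931
v' = 14.8000 − 0.8000·0.1 = 14.7200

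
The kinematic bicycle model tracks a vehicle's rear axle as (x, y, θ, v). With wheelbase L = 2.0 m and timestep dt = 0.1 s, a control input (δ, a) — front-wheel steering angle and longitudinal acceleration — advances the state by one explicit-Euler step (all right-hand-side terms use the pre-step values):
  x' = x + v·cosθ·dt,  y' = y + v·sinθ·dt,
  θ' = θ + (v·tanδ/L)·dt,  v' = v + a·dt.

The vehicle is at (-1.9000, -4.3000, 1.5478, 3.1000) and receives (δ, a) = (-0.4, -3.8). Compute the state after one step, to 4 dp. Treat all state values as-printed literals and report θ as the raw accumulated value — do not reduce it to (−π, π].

x' = -1.9000 + 3.1000·cos(1.5478)·0.1 = -1.8929
y' = -4.3000 + 3.1000·sin(1.5478)·0.1 = -3.9901
θ' = 1.5478 + (3.1000/2.0)·tan(-0.4)·0.1 = 1.4823
v' = 3.1000 − 3.8000·0.1 = 2.7200

(-1.8929, -3.9901, 1.4823, 2.7200)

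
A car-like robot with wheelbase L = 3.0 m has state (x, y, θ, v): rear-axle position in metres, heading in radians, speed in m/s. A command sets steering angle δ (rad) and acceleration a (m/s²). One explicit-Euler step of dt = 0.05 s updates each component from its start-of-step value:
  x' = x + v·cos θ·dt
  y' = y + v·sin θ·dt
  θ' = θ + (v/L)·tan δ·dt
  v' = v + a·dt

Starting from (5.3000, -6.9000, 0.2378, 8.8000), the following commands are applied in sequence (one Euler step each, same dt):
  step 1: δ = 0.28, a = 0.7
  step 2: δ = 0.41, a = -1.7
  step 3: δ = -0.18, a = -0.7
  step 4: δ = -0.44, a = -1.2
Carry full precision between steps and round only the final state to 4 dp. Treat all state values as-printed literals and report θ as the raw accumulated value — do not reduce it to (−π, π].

(6.9780, -6.3907, 0.2491, 8.6550)

after step 1 (δ=0.28, a=0.7): (5.727618, -6.796351, 0.279975, 8.835000)
after step 2 (δ=0.41, a=-1.7): (6.152167, -6.674282, 0.343974, 8.750000)
after step 3 (δ=-0.18, a=-0.7): (6.564039, -6.526743, 0.317437, 8.715000)
after step 4 (δ=-0.44, a=-1.2): (6.978019, -6.390732, 0.249056, 8.655000)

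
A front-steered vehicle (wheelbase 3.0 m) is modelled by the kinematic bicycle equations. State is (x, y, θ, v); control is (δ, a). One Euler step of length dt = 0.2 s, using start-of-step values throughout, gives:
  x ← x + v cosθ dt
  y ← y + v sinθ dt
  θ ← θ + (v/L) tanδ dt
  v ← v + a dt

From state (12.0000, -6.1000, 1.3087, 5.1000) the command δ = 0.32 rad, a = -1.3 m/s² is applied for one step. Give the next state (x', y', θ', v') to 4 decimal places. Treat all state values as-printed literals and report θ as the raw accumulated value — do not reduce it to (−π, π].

(12.2643, -5.1148, 1.4214, 4.8400)

x' = 12.0000 + 5.1000·cos(1.3087)·0.2 = 12.2643
y' = -6.1000 + 5.1000·sin(1.3087)·0.2 = -5.1148
θ' = 1.3087 + (5.1000/3.0)·tan(0.32)·0.2 = 1.4214
v' = 5.1000 − 1.3000·0.2 = 4.8400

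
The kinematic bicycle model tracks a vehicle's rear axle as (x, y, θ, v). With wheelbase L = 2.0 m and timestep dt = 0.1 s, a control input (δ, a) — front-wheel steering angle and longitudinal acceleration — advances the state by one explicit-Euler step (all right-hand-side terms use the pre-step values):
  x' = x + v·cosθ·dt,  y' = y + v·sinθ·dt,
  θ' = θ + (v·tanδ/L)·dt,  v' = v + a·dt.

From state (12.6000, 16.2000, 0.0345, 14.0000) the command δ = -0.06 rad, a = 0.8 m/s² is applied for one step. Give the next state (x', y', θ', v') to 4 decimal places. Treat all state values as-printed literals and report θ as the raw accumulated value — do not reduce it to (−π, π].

x' = 12.6000 + 14.0000·cos(0.0345)·0.1 = 13.9992
y' = 16.2000 + 14.0000·sin(0.0345)·0.1 = 16.2483
θ' = 0.0345 + (14.0000/2.0)·tan(-0.06)·0.1 = -0.0076
v' = 14.0000 + 0.8000·0.1 = 14.0800

(13.9992, 16.2483, -0.0076, 14.0800)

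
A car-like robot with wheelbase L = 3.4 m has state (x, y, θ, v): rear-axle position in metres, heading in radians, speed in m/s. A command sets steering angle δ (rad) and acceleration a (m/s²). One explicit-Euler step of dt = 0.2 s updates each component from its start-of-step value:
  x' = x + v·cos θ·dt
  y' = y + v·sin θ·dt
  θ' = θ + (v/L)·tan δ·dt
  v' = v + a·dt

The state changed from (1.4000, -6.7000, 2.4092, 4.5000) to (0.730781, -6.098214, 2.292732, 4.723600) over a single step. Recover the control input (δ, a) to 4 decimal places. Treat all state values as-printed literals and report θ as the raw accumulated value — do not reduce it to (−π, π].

δ = -0.4145, a = 1.1180

a = (v'−v)/dt = (0.223600)/0.2 = 1.1180
Δθ = θ'−θ = -0.116468;  (v·dt/L) = 4.5000·0.2/3.4 = 0.264706
tan δ = Δθ·L/(v·dt) = -0.439990  →  δ = -0.4145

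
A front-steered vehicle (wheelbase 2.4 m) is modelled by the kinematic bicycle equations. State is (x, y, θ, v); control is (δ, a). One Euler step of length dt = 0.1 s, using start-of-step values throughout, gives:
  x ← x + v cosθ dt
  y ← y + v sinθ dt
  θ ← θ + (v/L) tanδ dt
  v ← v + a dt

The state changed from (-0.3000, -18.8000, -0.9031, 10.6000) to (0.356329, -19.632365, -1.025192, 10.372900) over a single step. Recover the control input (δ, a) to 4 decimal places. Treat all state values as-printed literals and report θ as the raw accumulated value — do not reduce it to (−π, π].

a = (v'−v)/dt = (-0.227100)/0.1 = -2.2710
Δθ = θ'−θ = -0.122092;  (v·dt/L) = 10.6000·0.1/2.4 = 0.441667
tan δ = Δθ·L/(v·dt) = -0.276435  →  δ = -0.2697

δ = -0.2697, a = -2.2710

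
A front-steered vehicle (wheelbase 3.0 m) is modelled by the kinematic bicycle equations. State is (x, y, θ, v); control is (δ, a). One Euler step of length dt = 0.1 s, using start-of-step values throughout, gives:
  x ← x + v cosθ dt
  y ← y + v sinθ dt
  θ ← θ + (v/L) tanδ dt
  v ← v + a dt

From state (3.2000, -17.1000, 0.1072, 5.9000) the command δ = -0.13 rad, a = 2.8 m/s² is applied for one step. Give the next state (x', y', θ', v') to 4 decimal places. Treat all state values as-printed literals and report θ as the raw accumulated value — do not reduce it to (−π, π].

x' = 3.2000 + 5.9000·cos(0.1072)·0.1 = 3.7866
y' = -17.1000 + 5.9000·sin(0.1072)·0.1 = -17.0369
θ' = 0.1072 + (5.9000/3.0)·tan(-0.13)·0.1 = 0.0815
v' = 5.9000 + 2.8000·0.1 = 6.1800

(3.7866, -17.0369, 0.0815, 6.1800)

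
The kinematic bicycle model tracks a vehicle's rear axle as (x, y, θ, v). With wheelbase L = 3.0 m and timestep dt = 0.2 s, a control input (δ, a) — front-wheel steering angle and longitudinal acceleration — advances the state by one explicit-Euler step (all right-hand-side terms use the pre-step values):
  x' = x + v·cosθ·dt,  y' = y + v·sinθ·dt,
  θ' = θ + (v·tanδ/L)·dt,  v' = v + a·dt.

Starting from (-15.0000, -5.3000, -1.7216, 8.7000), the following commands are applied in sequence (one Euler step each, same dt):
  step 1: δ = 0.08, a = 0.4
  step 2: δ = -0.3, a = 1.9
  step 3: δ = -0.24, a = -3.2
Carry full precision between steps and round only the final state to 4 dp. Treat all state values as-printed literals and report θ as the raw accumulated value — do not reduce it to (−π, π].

after step 1 (δ=0.08, a=0.4): (-15.261405, -7.020252, -1.675101, 8.780000)
after step 2 (δ=-0.3, a=1.9): (-15.444232, -8.766709, -1.856166, 9.160000)
after step 3 (δ=-0.24, a=-3.2): (-15.959961, -10.524619, -2.005606, 8.520000)

(-15.9600, -10.5246, -2.0056, 8.5200)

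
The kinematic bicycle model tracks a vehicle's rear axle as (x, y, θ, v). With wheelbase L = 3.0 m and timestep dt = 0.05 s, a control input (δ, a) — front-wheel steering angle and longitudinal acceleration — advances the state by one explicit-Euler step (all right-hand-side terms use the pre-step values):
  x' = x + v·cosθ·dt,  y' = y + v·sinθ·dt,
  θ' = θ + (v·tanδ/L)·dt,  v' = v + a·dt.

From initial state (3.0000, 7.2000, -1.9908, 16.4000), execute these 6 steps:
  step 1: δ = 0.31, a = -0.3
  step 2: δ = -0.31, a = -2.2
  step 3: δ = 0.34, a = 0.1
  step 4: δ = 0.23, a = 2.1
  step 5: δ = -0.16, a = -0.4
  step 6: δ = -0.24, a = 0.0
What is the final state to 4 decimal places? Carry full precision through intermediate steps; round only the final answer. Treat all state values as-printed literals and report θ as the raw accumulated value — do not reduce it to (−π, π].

after step 1 (δ=0.31, a=-0.3): (2.665634, 6.451268, -1.903244, 16.385000)
after step 2 (δ=-0.31, a=-2.2): (2.398265, 5.676875, -1.990720, 16.275000)
after step 3 (δ=0.34, a=0.1): (2.066507, 4.933824, -1.894769, 16.280000)
after step 4 (δ=0.23, a=2.1): (1.807382, 4.162169, -1.831238, 16.385000)
after step 5 (δ=-0.16, a=-0.4): (1.596420, 3.370547, -1.875308, 16.365000)
after step 6 (δ=-0.24, a=0.0): (1.351086, 2.589942, -1.942054, 16.365000)

(1.3511, 2.5899, -1.9421, 16.3650)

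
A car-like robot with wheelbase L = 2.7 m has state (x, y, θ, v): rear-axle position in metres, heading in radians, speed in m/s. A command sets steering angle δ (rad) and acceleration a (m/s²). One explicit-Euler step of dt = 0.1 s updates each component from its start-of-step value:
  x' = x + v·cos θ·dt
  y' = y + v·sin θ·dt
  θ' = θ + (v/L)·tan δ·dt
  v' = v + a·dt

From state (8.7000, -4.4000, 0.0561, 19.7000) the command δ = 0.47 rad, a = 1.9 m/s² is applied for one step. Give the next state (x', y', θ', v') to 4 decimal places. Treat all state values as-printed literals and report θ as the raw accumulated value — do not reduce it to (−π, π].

x' = 8.7000 + 19.7000·cos(0.0561)·0.1 = 10.6669
y' = -4.4000 + 19.7000·sin(0.0561)·0.1 = -4.2895
θ' = 0.0561 + (19.7000/2.7)·tan(0.47)·0.1 = 0.4267
v' = 19.7000 + 1.9000·0.1 = 19.8900

(10.6669, -4.2895, 0.4267, 19.8900)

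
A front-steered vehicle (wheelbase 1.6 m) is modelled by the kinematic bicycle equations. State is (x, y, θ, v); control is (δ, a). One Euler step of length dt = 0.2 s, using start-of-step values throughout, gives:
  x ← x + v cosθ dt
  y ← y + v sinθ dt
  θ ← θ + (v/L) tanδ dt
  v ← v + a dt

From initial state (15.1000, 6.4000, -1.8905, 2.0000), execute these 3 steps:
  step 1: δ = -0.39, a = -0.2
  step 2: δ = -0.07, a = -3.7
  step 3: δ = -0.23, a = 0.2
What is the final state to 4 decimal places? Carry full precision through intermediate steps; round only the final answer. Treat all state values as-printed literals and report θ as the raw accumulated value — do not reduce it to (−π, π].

(14.7097, 5.4419, -2.0461, 1.2600)

after step 1 (δ=-0.39, a=-0.2): (14.974286, 6.020269, -1.993264, 1.960000)
after step 2 (δ=-0.07, a=-3.7): (14.813561, 5.662733, -2.010442, 1.220000)
after step 3 (δ=-0.23, a=0.2): (14.709710, 5.441937, -2.046149, 1.260000)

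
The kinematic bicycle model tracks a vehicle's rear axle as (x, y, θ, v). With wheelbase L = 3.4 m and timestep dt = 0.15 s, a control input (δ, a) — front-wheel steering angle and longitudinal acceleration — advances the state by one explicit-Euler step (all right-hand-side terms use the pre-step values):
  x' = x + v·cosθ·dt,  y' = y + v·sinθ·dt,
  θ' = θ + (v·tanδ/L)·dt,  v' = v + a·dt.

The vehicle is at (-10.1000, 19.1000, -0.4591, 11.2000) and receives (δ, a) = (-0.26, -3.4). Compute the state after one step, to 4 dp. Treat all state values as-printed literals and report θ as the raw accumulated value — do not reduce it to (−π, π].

(-8.5940, 18.3555, -0.5905, 10.6900)

x' = -10.1000 + 11.2000·cos(-0.4591)·0.15 = -8.5940
y' = 19.1000 + 11.2000·sin(-0.4591)·0.15 = 18.3555
θ' = -0.4591 + (11.2000/3.4)·tan(-0.26)·0.15 = -0.5905
v' = 11.2000 − 3.4000·0.15 = 10.6900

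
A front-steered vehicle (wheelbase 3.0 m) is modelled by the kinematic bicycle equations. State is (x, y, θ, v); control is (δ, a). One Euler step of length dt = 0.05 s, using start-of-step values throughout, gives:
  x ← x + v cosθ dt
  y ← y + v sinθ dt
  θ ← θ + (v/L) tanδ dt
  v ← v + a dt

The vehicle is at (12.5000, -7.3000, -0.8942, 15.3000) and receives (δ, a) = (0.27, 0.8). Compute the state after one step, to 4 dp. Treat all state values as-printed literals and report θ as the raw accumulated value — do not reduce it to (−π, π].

(12.9790, -7.8965, -0.8236, 15.3400)

x' = 12.5000 + 15.3000·cos(-0.8942)·0.05 = 12.9790
y' = -7.3000 + 15.3000·sin(-0.8942)·0.05 = -7.8965
θ' = -0.8942 + (15.3000/3.0)·tan(0.27)·0.05 = -0.8236
v' = 15.3000 + 0.8000·0.05 = 15.3400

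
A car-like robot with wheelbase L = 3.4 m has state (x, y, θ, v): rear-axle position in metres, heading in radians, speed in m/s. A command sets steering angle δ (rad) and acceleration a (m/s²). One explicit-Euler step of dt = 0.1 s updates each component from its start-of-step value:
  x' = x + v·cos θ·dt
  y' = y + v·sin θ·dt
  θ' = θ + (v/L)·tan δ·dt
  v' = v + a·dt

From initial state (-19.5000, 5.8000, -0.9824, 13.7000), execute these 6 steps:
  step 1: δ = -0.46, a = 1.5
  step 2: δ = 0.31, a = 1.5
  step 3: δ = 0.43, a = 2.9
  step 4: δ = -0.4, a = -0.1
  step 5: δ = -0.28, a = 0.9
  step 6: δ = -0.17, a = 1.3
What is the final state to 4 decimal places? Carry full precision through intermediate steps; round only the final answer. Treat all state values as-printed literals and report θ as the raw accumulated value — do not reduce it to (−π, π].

(-15.2958, -1.4721, -1.2337, 14.5000)

after step 1 (δ=-0.46, a=1.5): (-18.739612, 4.660390, -1.182037, 13.850000)
after step 2 (δ=0.31, a=1.5): (-18.214640, 3.378739, -1.051550, 14.000000)
after step 3 (δ=0.43, a=2.9): (-17.519924, 2.163268, -0.862706, 14.290000)
after step 4 (δ=-0.4, a=-0.1): (-16.590526, 1.077792, -1.040404, 14.280000)
after step 5 (δ=-0.28, a=0.9): (-15.868141, -0.154013, -1.161177, 14.370000)
after step 6 (δ=-0.17, a=1.3): (-15.295840, -1.472134, -1.233727, 14.500000)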